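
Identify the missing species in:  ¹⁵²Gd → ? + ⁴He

Sm-148

Conserve mass number: 152 = A + 4, so A = 148.
Conserve atomic number: 64 = Z + 2, so Z = 62.
Z = 62 is samarium, so the species is ¹⁴⁸Sm.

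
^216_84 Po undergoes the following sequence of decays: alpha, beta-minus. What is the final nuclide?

Bi-212

Start: (A, Z) = (216, 84).
After α: (212, 82).
After β⁻: (212, 83).
Z = 83 is bismuth.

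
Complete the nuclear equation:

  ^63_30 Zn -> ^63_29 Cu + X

Conserve mass number: 63 = 63 + A, so A = 0.
Conserve atomic number: 30 = 29 + Z, so Z = 1.
A = 0 and Z = 1 is ^0_1 e — a positron.

positron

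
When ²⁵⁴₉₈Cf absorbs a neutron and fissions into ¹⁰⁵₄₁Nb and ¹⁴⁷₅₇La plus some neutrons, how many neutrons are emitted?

3

Conserve mass number: 255 = 105 + 147 + k, so k = 255 − 252 = 3.
Check atomic number: 98 = 41 + 57 + 0 = 98. ✓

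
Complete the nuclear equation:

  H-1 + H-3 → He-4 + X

gamma ray

Conserve mass number: 1 + 3 = 4 + A, so A = 0.
Conserve atomic number: 1 + 1 = 2 + Z, so Z = 0.
A = 0 and Z = 0 is γ — a gamma ray.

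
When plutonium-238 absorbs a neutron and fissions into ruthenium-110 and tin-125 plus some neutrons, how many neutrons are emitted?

Conserve mass number: 239 = 110 + 125 + k, so k = 239 − 235 = 4.
Check atomic number: 94 = 44 + 50 + 0 = 94. ✓

4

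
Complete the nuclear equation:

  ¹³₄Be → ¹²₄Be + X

neutron

Conserve mass number: 13 = 12 + A, so A = 1.
Conserve atomic number: 4 = 4 + Z, so Z = 0.
A = 1 and Z = 0 is ¹₀n — a neutron.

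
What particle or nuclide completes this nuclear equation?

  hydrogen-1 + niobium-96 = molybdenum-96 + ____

neutron

Conserve mass number: 1 + 96 = 96 + A, so A = 1.
Conserve atomic number: 1 + 41 = 42 + Z, so Z = 0.
A = 1 and Z = 0 is neutron — a neutron.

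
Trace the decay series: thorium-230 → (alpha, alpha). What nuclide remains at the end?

Rn-222

Start: (A, Z) = (230, 90).
After α: (226, 88).
After α: (222, 86).
Z = 86 is radon.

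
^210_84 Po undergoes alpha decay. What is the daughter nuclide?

Pb-206

Alpha decay: mass number changes by -4, atomic number by -2.
A: 210 − 4 = 206; Z: 84 − 2 = 82.
Z = 82 is lead, so the daughter is ^206_82 Pb.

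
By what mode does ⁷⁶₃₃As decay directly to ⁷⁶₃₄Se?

beta-minus decay

ΔA = 76 − 76 = 0; ΔZ = 34 − 33 = +1.
A is unchanged and Z rises by 1 — a neutron has become a proton (β⁻ decay).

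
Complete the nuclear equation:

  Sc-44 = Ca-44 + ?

Conserve mass number: 44 = 44 + A, so A = 0.
Conserve atomic number: 21 = 20 + Z, so Z = 1.
A = 0 and Z = 1 is e⁺ — a positron.

positron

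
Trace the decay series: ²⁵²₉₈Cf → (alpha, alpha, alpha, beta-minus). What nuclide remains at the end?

Np-240

Start: (A, Z) = (252, 98).
After α: (248, 96).
After α: (244, 94).
After α: (240, 92).
After β⁻: (240, 93).
Z = 93 is neptunium.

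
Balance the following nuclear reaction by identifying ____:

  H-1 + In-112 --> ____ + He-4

Conserve mass number: 1 + 112 = A + 4, so A = 109.
Conserve atomic number: 1 + 49 = Z + 2, so Z = 48.
Z = 48 is cadmium, so the species is Cd-109.

Cd-109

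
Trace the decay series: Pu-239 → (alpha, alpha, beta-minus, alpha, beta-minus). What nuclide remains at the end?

Start: (A, Z) = (239, 94).
After α: (235, 92).
After α: (231, 90).
After β⁻: (231, 91).
After α: (227, 89).
After β⁻: (227, 90).
Z = 90 is thorium.

Th-227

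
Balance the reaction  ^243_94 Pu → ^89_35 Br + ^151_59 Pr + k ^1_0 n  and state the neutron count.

Conserve mass number: 243 = 89 + 151 + k, so k = 243 − 240 = 3.
Check atomic number: 94 = 35 + 59 + 0 = 94. ✓

3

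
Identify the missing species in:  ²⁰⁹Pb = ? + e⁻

Bi-209

Conserve mass number: 209 = A + 0, so A = 209.
Conserve atomic number: 82 = Z − 1, so Z = 83.
Z = 83 is bismuth, so the species is ²⁰⁹Bi.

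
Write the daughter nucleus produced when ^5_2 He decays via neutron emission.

Neutron emission: mass number changes by -1, atomic number by +0.
A: 5 − 1 = 4; Z: 2 = 2.
Z = 2 is helium, so the daughter is ^4_2 He.

He-4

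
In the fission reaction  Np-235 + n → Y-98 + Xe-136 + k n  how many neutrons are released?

2

Conserve mass number: 236 = 98 + 136 + k, so k = 236 − 234 = 2.
Check atomic number: 93 = 39 + 54 + 0 = 93. ✓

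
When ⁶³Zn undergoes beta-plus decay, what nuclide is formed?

Cu-63

Beta-plus decay: mass number changes by +0, atomic number by -1.
A: 63 = 63; Z: 30 − 1 = 29.
Z = 29 is copper, so the daughter is ⁶³Cu.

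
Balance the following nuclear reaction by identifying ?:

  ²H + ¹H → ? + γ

Conserve mass number: 2 + 1 = A + 0, so A = 3.
Conserve atomic number: 1 + 1 = Z + 0, so Z = 2.
Z = 2 is helium, so the species is ³He.

He-3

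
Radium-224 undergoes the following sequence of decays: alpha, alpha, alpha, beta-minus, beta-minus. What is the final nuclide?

Start: (A, Z) = (224, 88).
After α: (220, 86).
After α: (216, 84).
After α: (212, 82).
After β⁻: (212, 83).
After β⁻: (212, 84).
Z = 84 is polonium.

Po-212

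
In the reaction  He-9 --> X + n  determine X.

He-8

Conserve mass number: 9 = A + 1, so A = 8.
Conserve atomic number: 2 = Z + 0, so Z = 2.
Z = 2 is helium, so the species is He-8.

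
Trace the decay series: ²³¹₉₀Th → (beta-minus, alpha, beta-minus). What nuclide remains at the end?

Th-227

Start: (A, Z) = (231, 90).
After β⁻: (231, 91).
After α: (227, 89).
After β⁻: (227, 90).
Z = 90 is thorium.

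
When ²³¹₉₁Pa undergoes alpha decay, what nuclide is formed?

Ac-227

Alpha decay: mass number changes by -4, atomic number by -2.
A: 231 − 4 = 227; Z: 91 − 2 = 89.
Z = 89 is actinium, so the daughter is ²²⁷₈₉Ac.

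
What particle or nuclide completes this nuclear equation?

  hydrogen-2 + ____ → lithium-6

Conserve mass number: 2 + A = 6, so A = 4.
Conserve atomic number: 1 + Z = 3, so Z = 2.
A = 4 and Z = 2 is helium-4 — an alpha particle.

alpha particle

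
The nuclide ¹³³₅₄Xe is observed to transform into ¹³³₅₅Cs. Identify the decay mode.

ΔA = 133 − 133 = 0; ΔZ = 55 − 54 = +1.
A is unchanged and Z rises by 1 — a neutron has become a proton (β⁻ decay).

beta-minus decay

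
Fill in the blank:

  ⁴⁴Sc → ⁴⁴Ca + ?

positron

Conserve mass number: 44 = 44 + A, so A = 0.
Conserve atomic number: 21 = 20 + Z, so Z = 1.
A = 0 and Z = 1 is e⁺ — a positron.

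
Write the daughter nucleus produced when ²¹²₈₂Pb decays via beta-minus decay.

Bi-212

Beta-minus decay: mass number changes by +0, atomic number by +1.
A: 212 = 212; Z: 82 + 1 = 83.
Z = 83 is bismuth, so the daughter is ²¹²₈₃Bi.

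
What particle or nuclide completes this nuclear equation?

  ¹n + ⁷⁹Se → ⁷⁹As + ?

Conserve mass number: 1 + 79 = 79 + A, so A = 1.
Conserve atomic number: 0 + 34 = 33 + Z, so Z = 1.
A = 1 and Z = 1 is ¹H — a proton.

proton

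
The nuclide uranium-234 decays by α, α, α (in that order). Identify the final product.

Rn-222

Start: (A, Z) = (234, 92).
After α: (230, 90).
After α: (226, 88).
After α: (222, 86).
Z = 86 is radon.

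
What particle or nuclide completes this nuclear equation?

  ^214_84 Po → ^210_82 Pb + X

Conserve mass number: 214 = 210 + A, so A = 4.
Conserve atomic number: 84 = 82 + Z, so Z = 2.
A = 4 and Z = 2 is ^4_2 He — an alpha particle.

alpha particle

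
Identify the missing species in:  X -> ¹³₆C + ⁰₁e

Conserve mass number: A = 13 + 0, so A = 13.
Conserve atomic number: Z = 6 + 1, so Z = 7.
Z = 7 is nitrogen, so the species is ¹³₇N.

N-13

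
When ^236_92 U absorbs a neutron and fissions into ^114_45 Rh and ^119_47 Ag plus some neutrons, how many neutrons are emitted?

Conserve mass number: 237 = 114 + 119 + k, so k = 237 − 233 = 4.
Check atomic number: 92 = 45 + 47 + 0 = 92. ✓

4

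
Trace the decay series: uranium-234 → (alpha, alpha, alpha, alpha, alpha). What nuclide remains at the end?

Pb-214

Start: (A, Z) = (234, 92).
After α: (230, 90).
After α: (226, 88).
After α: (222, 86).
After α: (218, 84).
After α: (214, 82).
Z = 82 is lead.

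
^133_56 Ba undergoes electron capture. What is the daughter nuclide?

Cs-133

Electron capture: mass number changes by +0, atomic number by -1.
A: 133 = 133; Z: 56 − 1 = 55.
Z = 55 is caesium, so the daughter is ^133_55 Cs.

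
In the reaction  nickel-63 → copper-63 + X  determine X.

Conserve mass number: 63 = 63 + A, so A = 0.
Conserve atomic number: 28 = 29 + Z, so Z = -1.
A = 0 and Z = -1 is e⁻ — a beta-minus particle.

beta-minus particle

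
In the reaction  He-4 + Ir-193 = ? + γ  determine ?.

Au-197

Conserve mass number: 4 + 193 = A + 0, so A = 197.
Conserve atomic number: 2 + 77 = Z + 0, so Z = 79.
Z = 79 is gold, so the species is Au-197.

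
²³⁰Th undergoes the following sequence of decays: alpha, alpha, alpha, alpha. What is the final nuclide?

Start: (A, Z) = (230, 90).
After α: (226, 88).
After α: (222, 86).
After α: (218, 84).
After α: (214, 82).
Z = 82 is lead.

Pb-214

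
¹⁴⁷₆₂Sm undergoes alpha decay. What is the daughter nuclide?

Nd-143

Alpha decay: mass number changes by -4, atomic number by -2.
A: 147 − 4 = 143; Z: 62 − 2 = 60.
Z = 60 is neodymium, so the daughter is ¹⁴³₆₀Nd.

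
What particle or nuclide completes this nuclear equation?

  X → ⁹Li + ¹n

Li-10

Conserve mass number: A = 9 + 1, so A = 10.
Conserve atomic number: Z = 3 + 0, so Z = 3.
Z = 3 is lithium, so the species is ¹⁰Li.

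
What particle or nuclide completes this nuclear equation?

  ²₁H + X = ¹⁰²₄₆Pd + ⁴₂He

Conserve mass number: 2 + A = 102 + 4, so A = 104.
Conserve atomic number: 1 + Z = 46 + 2, so Z = 47.
Z = 47 is silver, so the species is ¹⁰⁴₄₇Ag.

Ag-104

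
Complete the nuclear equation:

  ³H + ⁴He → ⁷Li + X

gamma ray

Conserve mass number: 3 + 4 = 7 + A, so A = 0.
Conserve atomic number: 1 + 2 = 3 + Z, so Z = 0.
A = 0 and Z = 0 is γ — a gamma ray.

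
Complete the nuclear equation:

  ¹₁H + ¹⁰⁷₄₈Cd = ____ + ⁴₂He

Conserve mass number: 1 + 107 = A + 4, so A = 104.
Conserve atomic number: 1 + 48 = Z + 2, so Z = 47.
Z = 47 is silver, so the species is ¹⁰⁴₄₇Ag.

Ag-104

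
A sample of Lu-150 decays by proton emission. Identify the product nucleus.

Yb-149

Proton emission: mass number changes by -1, atomic number by -1.
A: 150 − 1 = 149; Z: 71 − 1 = 70.
Z = 70 is ytterbium, so the daughter is Yb-149.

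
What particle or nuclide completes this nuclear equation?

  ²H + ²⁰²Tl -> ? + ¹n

Conserve mass number: 2 + 202 = A + 1, so A = 203.
Conserve atomic number: 1 + 81 = Z + 0, so Z = 82.
Z = 82 is lead, so the species is ²⁰³Pb.

Pb-203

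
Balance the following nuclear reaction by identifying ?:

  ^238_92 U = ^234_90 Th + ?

Conserve mass number: 238 = 234 + A, so A = 4.
Conserve atomic number: 92 = 90 + Z, so Z = 2.
A = 4 and Z = 2 is ^4_2 He — an alpha particle.

alpha particle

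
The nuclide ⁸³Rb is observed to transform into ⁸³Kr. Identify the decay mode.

beta-plus decay or electron capture

ΔA = 83 − 83 = 0; ΔZ = 36 − 37 = -1.
A is unchanged and Z drops by 1 — a proton has become a neutron (β⁺ emission or electron capture).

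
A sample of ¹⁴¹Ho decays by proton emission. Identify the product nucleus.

Proton emission: mass number changes by -1, atomic number by -1.
A: 141 − 1 = 140; Z: 67 − 1 = 66.
Z = 66 is dysprosium, so the daughter is ¹⁴⁰Dy.

Dy-140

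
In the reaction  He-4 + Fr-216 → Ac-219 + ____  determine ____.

Conserve mass number: 4 + 216 = 219 + A, so A = 1.
Conserve atomic number: 2 + 87 = 89 + Z, so Z = 0.
A = 1 and Z = 0 is n — a neutron.

neutron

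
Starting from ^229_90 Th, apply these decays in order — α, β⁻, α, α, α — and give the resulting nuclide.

Bi-213

Start: (A, Z) = (229, 90).
After α: (225, 88).
After β⁻: (225, 89).
After α: (221, 87).
After α: (217, 85).
After α: (213, 83).
Z = 83 is bismuth.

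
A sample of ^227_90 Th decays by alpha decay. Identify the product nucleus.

Alpha decay: mass number changes by -4, atomic number by -2.
A: 227 − 4 = 223; Z: 90 − 2 = 88.
Z = 88 is radium, so the daughter is ^223_88 Ra.

Ra-223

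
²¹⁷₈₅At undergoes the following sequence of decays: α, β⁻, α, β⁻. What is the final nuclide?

Bi-209

Start: (A, Z) = (217, 85).
After α: (213, 83).
After β⁻: (213, 84).
After α: (209, 82).
After β⁻: (209, 83).
Z = 83 is bismuth.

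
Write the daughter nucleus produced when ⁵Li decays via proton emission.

He-4

Proton emission: mass number changes by -1, atomic number by -1.
A: 5 − 1 = 4; Z: 3 − 1 = 2.
Z = 2 is helium, so the daughter is ⁴He.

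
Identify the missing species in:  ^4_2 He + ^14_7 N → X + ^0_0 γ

Conserve mass number: 4 + 14 = A + 0, so A = 18.
Conserve atomic number: 2 + 7 = Z + 0, so Z = 9.
Z = 9 is fluorine, so the species is ^18_9 F.

F-18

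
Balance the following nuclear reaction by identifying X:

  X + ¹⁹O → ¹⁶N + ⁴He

Conserve mass number: A + 19 = 16 + 4, so A = 1.
Conserve atomic number: Z + 8 = 7 + 2, so Z = 1.
A = 1 and Z = 1 is ¹H — a proton.

proton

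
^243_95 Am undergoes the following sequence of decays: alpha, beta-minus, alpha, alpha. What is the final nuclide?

Th-231

Start: (A, Z) = (243, 95).
After α: (239, 93).
After β⁻: (239, 94).
After α: (235, 92).
After α: (231, 90).
Z = 90 is thorium.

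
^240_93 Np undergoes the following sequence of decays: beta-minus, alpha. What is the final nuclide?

Start: (A, Z) = (240, 93).
After β⁻: (240, 94).
After α: (236, 92).
Z = 92 is uranium.

U-236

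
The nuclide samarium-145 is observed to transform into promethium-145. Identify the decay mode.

beta-plus decay or electron capture

ΔA = 145 − 145 = 0; ΔZ = 61 − 62 = -1.
A is unchanged and Z drops by 1 — a proton has become a neutron (β⁺ emission or electron capture).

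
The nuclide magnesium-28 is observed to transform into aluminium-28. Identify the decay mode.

ΔA = 28 − 28 = 0; ΔZ = 13 − 12 = +1.
A is unchanged and Z rises by 1 — a neutron has become a proton (β⁻ decay).

beta-minus decay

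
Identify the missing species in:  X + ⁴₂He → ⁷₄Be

Conserve mass number: A + 4 = 7, so A = 3.
Conserve atomic number: Z + 2 = 4, so Z = 2.
Z = 2 is helium, so the species is ³₂He.

He-3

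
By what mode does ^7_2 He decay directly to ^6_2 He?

neutron emission

ΔA = 6 − 7 = -1; ΔZ = 2 − 2 = +0.
A drops by 1 with Z unchanged — a neutron was emitted.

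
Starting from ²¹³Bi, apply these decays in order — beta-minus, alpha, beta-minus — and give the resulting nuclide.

Bi-209

Start: (A, Z) = (213, 83).
After β⁻: (213, 84).
After α: (209, 82).
After β⁻: (209, 83).
Z = 83 is bismuth.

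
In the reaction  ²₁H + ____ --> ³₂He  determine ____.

Conserve mass number: 2 + A = 3, so A = 1.
Conserve atomic number: 1 + Z = 2, so Z = 1.
A = 1 and Z = 1 is ¹₁H — a proton.

proton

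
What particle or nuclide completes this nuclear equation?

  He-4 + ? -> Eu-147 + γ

Pm-143

Conserve mass number: 4 + A = 147 + 0, so A = 143.
Conserve atomic number: 2 + Z = 63 + 0, so Z = 61.
Z = 61 is promethium, so the species is Pm-143.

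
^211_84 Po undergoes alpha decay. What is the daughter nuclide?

Alpha decay: mass number changes by -4, atomic number by -2.
A: 211 − 4 = 207; Z: 84 − 2 = 82.
Z = 82 is lead, so the daughter is ^207_82 Pb.

Pb-207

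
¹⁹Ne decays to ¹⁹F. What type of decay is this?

beta-plus decay or electron capture

ΔA = 19 − 19 = 0; ΔZ = 9 − 10 = -1.
A is unchanged and Z drops by 1 — a proton has become a neutron (β⁺ emission or electron capture).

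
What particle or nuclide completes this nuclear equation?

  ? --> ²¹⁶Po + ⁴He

Rn-220

Conserve mass number: A = 216 + 4, so A = 220.
Conserve atomic number: Z = 84 + 2, so Z = 86.
Z = 86 is radon, so the species is ²²⁰Rn.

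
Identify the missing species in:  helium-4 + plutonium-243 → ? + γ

Conserve mass number: 4 + 243 = A + 0, so A = 247.
Conserve atomic number: 2 + 94 = Z + 0, so Z = 96.
Z = 96 is curium, so the species is curium-247.

Cm-247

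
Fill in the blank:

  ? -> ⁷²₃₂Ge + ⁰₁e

As-72

Conserve mass number: A = 72 + 0, so A = 72.
Conserve atomic number: Z = 32 + 1, so Z = 33.
Z = 33 is arsenic, so the species is ⁷²₃₃As.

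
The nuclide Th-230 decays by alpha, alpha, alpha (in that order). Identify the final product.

Start: (A, Z) = (230, 90).
After α: (226, 88).
After α: (222, 86).
After α: (218, 84).
Z = 84 is polonium.

Po-218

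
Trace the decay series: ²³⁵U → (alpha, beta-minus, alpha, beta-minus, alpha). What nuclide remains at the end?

Ra-223

Start: (A, Z) = (235, 92).
After α: (231, 90).
After β⁻: (231, 91).
After α: (227, 89).
After β⁻: (227, 90).
After α: (223, 88).
Z = 88 is radium.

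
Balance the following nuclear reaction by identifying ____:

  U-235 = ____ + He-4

Th-231

Conserve mass number: 235 = A + 4, so A = 231.
Conserve atomic number: 92 = Z + 2, so Z = 90.
Z = 90 is thorium, so the species is Th-231.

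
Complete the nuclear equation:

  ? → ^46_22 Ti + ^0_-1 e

Conserve mass number: A = 46 + 0, so A = 46.
Conserve atomic number: Z = 22 − 1, so Z = 21.
Z = 21 is scandium, so the species is ^46_21 Sc.

Sc-46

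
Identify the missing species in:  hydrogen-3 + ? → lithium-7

alpha particle

Conserve mass number: 3 + A = 7, so A = 4.
Conserve atomic number: 1 + Z = 3, so Z = 2.
A = 4 and Z = 2 is helium-4 — an alpha particle.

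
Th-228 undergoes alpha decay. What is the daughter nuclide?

Ra-224

Alpha decay: mass number changes by -4, atomic number by -2.
A: 228 − 4 = 224; Z: 90 − 2 = 88.
Z = 88 is radium, so the daughter is Ra-224.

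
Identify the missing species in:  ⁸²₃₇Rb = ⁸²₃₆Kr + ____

positron

Conserve mass number: 82 = 82 + A, so A = 0.
Conserve atomic number: 37 = 36 + Z, so Z = 1.
A = 0 and Z = 1 is ⁰₁e — a positron.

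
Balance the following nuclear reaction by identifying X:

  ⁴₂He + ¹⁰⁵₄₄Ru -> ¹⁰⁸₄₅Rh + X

proton

Conserve mass number: 4 + 105 = 108 + A, so A = 1.
Conserve atomic number: 2 + 44 = 45 + Z, so Z = 1.
A = 1 and Z = 1 is ¹₁H — a proton.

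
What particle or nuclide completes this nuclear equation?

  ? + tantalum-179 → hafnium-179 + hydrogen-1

neutron

Conserve mass number: A + 179 = 179 + 1, so A = 1.
Conserve atomic number: Z + 73 = 72 + 1, so Z = 0.
A = 1 and Z = 0 is neutron — a neutron.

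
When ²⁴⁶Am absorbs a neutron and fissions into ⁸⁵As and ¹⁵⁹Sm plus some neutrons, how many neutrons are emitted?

3

Conserve mass number: 247 = 85 + 159 + k, so k = 247 − 244 = 3.
Check atomic number: 95 = 33 + 62 + 0 = 95. ✓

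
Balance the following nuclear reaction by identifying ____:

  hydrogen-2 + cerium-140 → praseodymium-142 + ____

Conserve mass number: 2 + 140 = 142 + A, so A = 0.
Conserve atomic number: 1 + 58 = 59 + Z, so Z = 0.
A = 0 and Z = 0 is γ — a gamma ray.

gamma ray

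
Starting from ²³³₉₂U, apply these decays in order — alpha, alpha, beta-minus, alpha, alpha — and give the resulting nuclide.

Start: (A, Z) = (233, 92).
After α: (229, 90).
After α: (225, 88).
After β⁻: (225, 89).
After α: (221, 87).
After α: (217, 85).
Z = 85 is astatine.

At-217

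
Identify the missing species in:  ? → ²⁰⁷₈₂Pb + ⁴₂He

Conserve mass number: A = 207 + 4, so A = 211.
Conserve atomic number: Z = 82 + 2, so Z = 84.
Z = 84 is polonium, so the species is ²¹¹₈₄Po.

Po-211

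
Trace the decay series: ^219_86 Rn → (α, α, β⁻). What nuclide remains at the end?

Start: (A, Z) = (219, 86).
After α: (215, 84).
After α: (211, 82).
After β⁻: (211, 83).
Z = 83 is bismuth.

Bi-211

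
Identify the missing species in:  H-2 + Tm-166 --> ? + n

Yb-167

Conserve mass number: 2 + 166 = A + 1, so A = 167.
Conserve atomic number: 1 + 69 = Z + 0, so Z = 70.
Z = 70 is ytterbium, so the species is Yb-167.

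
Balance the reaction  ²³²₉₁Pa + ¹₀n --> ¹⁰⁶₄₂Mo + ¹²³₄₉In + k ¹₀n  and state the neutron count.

Conserve mass number: 233 = 106 + 123 + k, so k = 233 − 229 = 4.
Check atomic number: 91 = 42 + 49 + 0 = 91. ✓

4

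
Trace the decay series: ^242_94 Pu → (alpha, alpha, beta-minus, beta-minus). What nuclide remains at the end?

Start: (A, Z) = (242, 94).
After α: (238, 92).
After α: (234, 90).
After β⁻: (234, 91).
After β⁻: (234, 92).
Z = 92 is uranium.

U-234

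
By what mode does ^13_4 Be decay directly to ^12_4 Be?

neutron emission

ΔA = 12 − 13 = -1; ΔZ = 4 − 4 = +0.
A drops by 1 with Z unchanged — a neutron was emitted.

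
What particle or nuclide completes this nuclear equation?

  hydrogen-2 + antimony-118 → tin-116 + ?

alpha particle

Conserve mass number: 2 + 118 = 116 + A, so A = 4.
Conserve atomic number: 1 + 51 = 50 + Z, so Z = 2.
A = 4 and Z = 2 is helium-4 — an alpha particle.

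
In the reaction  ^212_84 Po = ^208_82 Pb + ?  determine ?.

alpha particle

Conserve mass number: 212 = 208 + A, so A = 4.
Conserve atomic number: 84 = 82 + Z, so Z = 2.
A = 4 and Z = 2 is ^4_2 He — an alpha particle.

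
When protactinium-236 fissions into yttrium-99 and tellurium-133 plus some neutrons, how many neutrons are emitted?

Conserve mass number: 236 = 99 + 133 + k, so k = 236 − 232 = 4.
Check atomic number: 91 = 39 + 52 + 0 = 91. ✓

4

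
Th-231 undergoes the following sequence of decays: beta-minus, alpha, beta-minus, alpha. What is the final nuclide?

Start: (A, Z) = (231, 90).
After β⁻: (231, 91).
After α: (227, 89).
After β⁻: (227, 90).
After α: (223, 88).
Z = 88 is radium.

Ra-223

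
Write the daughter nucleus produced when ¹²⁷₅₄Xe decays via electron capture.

Electron capture: mass number changes by +0, atomic number by -1.
A: 127 = 127; Z: 54 − 1 = 53.
Z = 53 is iodine, so the daughter is ¹²⁷₅₃I.

I-127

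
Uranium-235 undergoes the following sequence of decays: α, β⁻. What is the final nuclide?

Start: (A, Z) = (235, 92).
After α: (231, 90).
After β⁻: (231, 91).
Z = 91 is protactinium.

Pa-231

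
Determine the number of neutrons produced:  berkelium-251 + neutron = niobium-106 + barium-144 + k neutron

2

Conserve mass number: 252 = 106 + 144 + k, so k = 252 − 250 = 2.
Check atomic number: 97 = 41 + 56 + 0 = 97. ✓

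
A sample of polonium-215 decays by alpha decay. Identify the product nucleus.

Pb-211

Alpha decay: mass number changes by -4, atomic number by -2.
A: 215 − 4 = 211; Z: 84 − 2 = 82.
Z = 82 is lead, so the daughter is lead-211.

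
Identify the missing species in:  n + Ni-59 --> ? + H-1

Conserve mass number: 1 + 59 = A + 1, so A = 59.
Conserve atomic number: 0 + 28 = Z + 1, so Z = 27.
Z = 27 is cobalt, so the species is Co-59.

Co-59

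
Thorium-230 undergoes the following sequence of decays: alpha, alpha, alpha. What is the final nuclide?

Start: (A, Z) = (230, 90).
After α: (226, 88).
After α: (222, 86).
After α: (218, 84).
Z = 84 is polonium.

Po-218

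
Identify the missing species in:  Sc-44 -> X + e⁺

Ca-44

Conserve mass number: 44 = A + 0, so A = 44.
Conserve atomic number: 21 = Z + 1, so Z = 20.
Z = 20 is calcium, so the species is Ca-44.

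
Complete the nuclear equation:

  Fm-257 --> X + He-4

Conserve mass number: 257 = A + 4, so A = 253.
Conserve atomic number: 100 = Z + 2, so Z = 98.
Z = 98 is californium, so the species is Cf-253.

Cf-253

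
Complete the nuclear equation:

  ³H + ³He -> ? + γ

Conserve mass number: 3 + 3 = A + 0, so A = 6.
Conserve atomic number: 1 + 2 = Z + 0, so Z = 3.
Z = 3 is lithium, so the species is ⁶Li.

Li-6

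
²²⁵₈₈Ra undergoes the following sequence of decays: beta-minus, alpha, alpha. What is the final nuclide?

Start: (A, Z) = (225, 88).
After β⁻: (225, 89).
After α: (221, 87).
After α: (217, 85).
Z = 85 is astatine.

At-217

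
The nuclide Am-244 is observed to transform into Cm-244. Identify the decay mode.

beta-minus decay

ΔA = 244 − 244 = 0; ΔZ = 96 − 95 = +1.
A is unchanged and Z rises by 1 — a neutron has become a proton (β⁻ decay).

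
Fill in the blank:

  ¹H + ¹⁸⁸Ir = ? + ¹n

Conserve mass number: 1 + 188 = A + 1, so A = 188.
Conserve atomic number: 1 + 77 = Z + 0, so Z = 78.
Z = 78 is platinum, so the species is ¹⁸⁸Pt.

Pt-188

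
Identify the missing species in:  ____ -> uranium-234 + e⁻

Pa-234

Conserve mass number: A = 234 + 0, so A = 234.
Conserve atomic number: Z = 92 − 1, so Z = 91.
Z = 91 is protactinium, so the species is protactinium-234.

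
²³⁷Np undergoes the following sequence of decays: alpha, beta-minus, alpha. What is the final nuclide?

Th-229

Start: (A, Z) = (237, 93).
After α: (233, 91).
After β⁻: (233, 92).
After α: (229, 90).
Z = 90 is thorium.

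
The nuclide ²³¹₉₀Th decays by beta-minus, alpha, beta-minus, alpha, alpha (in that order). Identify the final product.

Rn-219

Start: (A, Z) = (231, 90).
After β⁻: (231, 91).
After α: (227, 89).
After β⁻: (227, 90).
After α: (223, 88).
After α: (219, 86).
Z = 86 is radon.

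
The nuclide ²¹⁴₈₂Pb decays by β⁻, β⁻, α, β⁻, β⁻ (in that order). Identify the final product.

Po-210

Start: (A, Z) = (214, 82).
After β⁻: (214, 83).
After β⁻: (214, 84).
After α: (210, 82).
After β⁻: (210, 83).
After β⁻: (210, 84).
Z = 84 is polonium.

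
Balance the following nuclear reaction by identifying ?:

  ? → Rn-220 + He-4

Conserve mass number: A = 220 + 4, so A = 224.
Conserve atomic number: Z = 86 + 2, so Z = 88.
Z = 88 is radium, so the species is Ra-224.

Ra-224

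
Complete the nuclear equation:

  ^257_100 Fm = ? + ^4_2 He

Conserve mass number: 257 = A + 4, so A = 253.
Conserve atomic number: 100 = Z + 2, so Z = 98.
Z = 98 is californium, so the species is ^253_98 Cf.

Cf-253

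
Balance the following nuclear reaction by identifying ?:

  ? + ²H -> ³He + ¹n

Conserve mass number: A + 2 = 3 + 1, so A = 2.
Conserve atomic number: Z + 1 = 2 + 0, so Z = 1.
A = 2 and Z = 1 is ²H — a deuteron.

deuteron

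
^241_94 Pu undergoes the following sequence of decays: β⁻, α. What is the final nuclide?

Start: (A, Z) = (241, 94).
After β⁻: (241, 95).
After α: (237, 93).
Z = 93 is neptunium.

Np-237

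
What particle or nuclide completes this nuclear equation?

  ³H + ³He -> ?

Conserve mass number: 3 + 3 = A, so A = 6.
Conserve atomic number: 1 + 2 = Z, so Z = 3.
Z = 3 is lithium, so the species is ⁶Li.

Li-6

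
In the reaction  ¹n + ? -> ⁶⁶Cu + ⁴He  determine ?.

Ga-69

Conserve mass number: 1 + A = 66 + 4, so A = 69.
Conserve atomic number: 0 + Z = 29 + 2, so Z = 31.
Z = 31 is gallium, so the species is ⁶⁹Ga.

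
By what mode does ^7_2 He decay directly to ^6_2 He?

ΔA = 6 − 7 = -1; ΔZ = 2 − 2 = +0.
A drops by 1 with Z unchanged — a neutron was emitted.

neutron emission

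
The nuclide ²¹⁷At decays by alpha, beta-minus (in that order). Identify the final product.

Po-213

Start: (A, Z) = (217, 85).
After α: (213, 83).
After β⁻: (213, 84).
Z = 84 is polonium.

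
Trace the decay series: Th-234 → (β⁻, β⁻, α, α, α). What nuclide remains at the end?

Start: (A, Z) = (234, 90).
After β⁻: (234, 91).
After β⁻: (234, 92).
After α: (230, 90).
After α: (226, 88).
After α: (222, 86).
Z = 86 is radon.

Rn-222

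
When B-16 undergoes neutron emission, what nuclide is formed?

B-15

Neutron emission: mass number changes by -1, atomic number by +0.
A: 16 − 1 = 15; Z: 5 = 5.
Z = 5 is boron, so the daughter is B-15.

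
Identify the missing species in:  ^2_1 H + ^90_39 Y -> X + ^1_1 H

Conserve mass number: 2 + 90 = A + 1, so A = 91.
Conserve atomic number: 1 + 39 = Z + 1, so Z = 39.
Z = 39 is yttrium, so the species is ^91_39 Y.

Y-91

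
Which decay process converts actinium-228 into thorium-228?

ΔA = 228 − 228 = 0; ΔZ = 90 − 89 = +1.
A is unchanged and Z rises by 1 — a neutron has become a proton (β⁻ decay).

beta-minus decay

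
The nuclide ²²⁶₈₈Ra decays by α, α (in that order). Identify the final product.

Po-218

Start: (A, Z) = (226, 88).
After α: (222, 86).
After α: (218, 84).
Z = 84 is polonium.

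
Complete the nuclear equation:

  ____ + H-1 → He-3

Conserve mass number: A + 1 = 3, so A = 2.
Conserve atomic number: Z + 1 = 2, so Z = 1.
A = 2 and Z = 1 is H-2 — a deuteron.

deuteron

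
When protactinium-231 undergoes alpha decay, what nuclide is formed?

Alpha decay: mass number changes by -4, atomic number by -2.
A: 231 − 4 = 227; Z: 91 − 2 = 89.
Z = 89 is actinium, so the daughter is actinium-227.

Ac-227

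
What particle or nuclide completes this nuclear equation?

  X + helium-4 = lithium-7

Conserve mass number: A + 4 = 7, so A = 3.
Conserve atomic number: Z + 2 = 3, so Z = 1.
A = 3 and Z = 1 is hydrogen-3 — a triton.

triton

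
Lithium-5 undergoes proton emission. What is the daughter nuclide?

Proton emission: mass number changes by -1, atomic number by -1.
A: 5 − 1 = 4; Z: 3 − 1 = 2.
Z = 2 is helium, so the daughter is helium-4.

He-4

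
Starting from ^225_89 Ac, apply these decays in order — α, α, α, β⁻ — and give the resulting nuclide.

Po-213

Start: (A, Z) = (225, 89).
After α: (221, 87).
After α: (217, 85).
After α: (213, 83).
After β⁻: (213, 84).
Z = 84 is polonium.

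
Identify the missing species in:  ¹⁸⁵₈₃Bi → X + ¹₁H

Pb-184

Conserve mass number: 185 = A + 1, so A = 184.
Conserve atomic number: 83 = Z + 1, so Z = 82.
Z = 82 is lead, so the species is ¹⁸⁴₈₂Pb.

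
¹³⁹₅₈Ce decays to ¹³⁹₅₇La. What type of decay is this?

ΔA = 139 − 139 = 0; ΔZ = 57 − 58 = -1.
A is unchanged and Z drops by 1 — a proton has become a neutron (β⁺ emission or electron capture).

beta-plus decay or electron capture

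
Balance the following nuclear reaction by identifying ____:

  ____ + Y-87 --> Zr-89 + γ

Conserve mass number: A + 87 = 89 + 0, so A = 2.
Conserve atomic number: Z + 39 = 40 + 0, so Z = 1.
A = 2 and Z = 1 is H-2 — a deuteron.

deuteron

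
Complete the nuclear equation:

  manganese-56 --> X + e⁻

Fe-56

Conserve mass number: 56 = A + 0, so A = 56.
Conserve atomic number: 25 = Z − 1, so Z = 26.
Z = 26 is iron, so the species is iron-56.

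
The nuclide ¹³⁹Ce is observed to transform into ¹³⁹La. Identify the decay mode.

beta-plus decay or electron capture

ΔA = 139 − 139 = 0; ΔZ = 57 − 58 = -1.
A is unchanged and Z drops by 1 — a proton has become a neutron (β⁺ emission or electron capture).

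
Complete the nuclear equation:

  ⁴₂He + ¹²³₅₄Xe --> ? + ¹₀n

Conserve mass number: 4 + 123 = A + 1, so A = 126.
Conserve atomic number: 2 + 54 = Z + 0, so Z = 56.
Z = 56 is barium, so the species is ¹²⁶₅₆Ba.

Ba-126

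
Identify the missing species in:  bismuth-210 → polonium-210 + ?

Conserve mass number: 210 = 210 + A, so A = 0.
Conserve atomic number: 83 = 84 + Z, so Z = -1.
A = 0 and Z = -1 is e⁻ — a beta-minus particle.

beta-minus particle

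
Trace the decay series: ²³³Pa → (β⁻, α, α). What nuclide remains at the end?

Ra-225

Start: (A, Z) = (233, 91).
After β⁻: (233, 92).
After α: (229, 90).
After α: (225, 88).
Z = 88 is radium.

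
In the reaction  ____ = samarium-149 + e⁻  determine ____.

Conserve mass number: A = 149 + 0, so A = 149.
Conserve atomic number: Z = 62 − 1, so Z = 61.
Z = 61 is promethium, so the species is promethium-149.

Pm-149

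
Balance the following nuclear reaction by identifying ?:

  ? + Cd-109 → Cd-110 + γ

Conserve mass number: A + 109 = 110 + 0, so A = 1.
Conserve atomic number: Z + 48 = 48 + 0, so Z = 0.
A = 1 and Z = 0 is n — a neutron.

neutron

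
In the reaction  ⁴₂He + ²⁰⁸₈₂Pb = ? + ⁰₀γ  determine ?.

Conserve mass number: 4 + 208 = A + 0, so A = 212.
Conserve atomic number: 2 + 82 = Z + 0, so Z = 84.
Z = 84 is polonium, so the species is ²¹²₈₄Po.

Po-212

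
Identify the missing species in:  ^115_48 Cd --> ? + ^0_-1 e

In-115

Conserve mass number: 115 = A + 0, so A = 115.
Conserve atomic number: 48 = Z − 1, so Z = 49.
Z = 49 is indium, so the species is ^115_49 In.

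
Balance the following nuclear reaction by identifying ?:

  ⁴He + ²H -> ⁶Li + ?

gamma ray

Conserve mass number: 4 + 2 = 6 + A, so A = 0.
Conserve atomic number: 2 + 1 = 3 + Z, so Z = 0.
A = 0 and Z = 0 is γ — a gamma ray.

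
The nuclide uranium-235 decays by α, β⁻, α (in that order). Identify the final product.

Ac-227

Start: (A, Z) = (235, 92).
After α: (231, 90).
After β⁻: (231, 91).
After α: (227, 89).
Z = 89 is actinium.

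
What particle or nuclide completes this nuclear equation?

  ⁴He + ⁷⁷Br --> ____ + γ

Rb-81

Conserve mass number: 4 + 77 = A + 0, so A = 81.
Conserve atomic number: 2 + 35 = Z + 0, so Z = 37.
Z = 37 is rubidium, so the species is ⁸¹Rb.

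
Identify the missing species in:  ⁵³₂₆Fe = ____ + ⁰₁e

Conserve mass number: 53 = A + 0, so A = 53.
Conserve atomic number: 26 = Z + 1, so Z = 25.
Z = 25 is manganese, so the species is ⁵³₂₅Mn.

Mn-53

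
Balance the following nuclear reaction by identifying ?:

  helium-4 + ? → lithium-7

triton

Conserve mass number: 4 + A = 7, so A = 3.
Conserve atomic number: 2 + Z = 3, so Z = 1.
A = 3 and Z = 1 is hydrogen-3 — a triton.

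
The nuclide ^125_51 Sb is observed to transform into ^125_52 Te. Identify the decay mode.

ΔA = 125 − 125 = 0; ΔZ = 52 − 51 = +1.
A is unchanged and Z rises by 1 — a neutron has become a proton (β⁻ decay).

beta-minus decay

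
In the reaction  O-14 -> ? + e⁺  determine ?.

Conserve mass number: 14 = A + 0, so A = 14.
Conserve atomic number: 8 = Z + 1, so Z = 7.
Z = 7 is nitrogen, so the species is N-14.

N-14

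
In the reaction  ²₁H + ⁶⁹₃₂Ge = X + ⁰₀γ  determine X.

As-71

Conserve mass number: 2 + 69 = A + 0, so A = 71.
Conserve atomic number: 1 + 32 = Z + 0, so Z = 33.
Z = 33 is arsenic, so the species is ⁷¹₃₃As.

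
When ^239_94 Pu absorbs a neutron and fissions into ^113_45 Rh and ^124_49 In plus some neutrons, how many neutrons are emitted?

Conserve mass number: 240 = 113 + 124 + k, so k = 240 − 237 = 3.
Check atomic number: 94 = 45 + 49 + 0 = 94. ✓

3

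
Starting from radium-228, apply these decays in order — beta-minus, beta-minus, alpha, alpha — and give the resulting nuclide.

Start: (A, Z) = (228, 88).
After β⁻: (228, 89).
After β⁻: (228, 90).
After α: (224, 88).
After α: (220, 86).
Z = 86 is radon.

Rn-220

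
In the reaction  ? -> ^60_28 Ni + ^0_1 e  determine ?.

Cu-60

Conserve mass number: A = 60 + 0, so A = 60.
Conserve atomic number: Z = 28 + 1, so Z = 29.
Z = 29 is copper, so the species is ^60_29 Cu.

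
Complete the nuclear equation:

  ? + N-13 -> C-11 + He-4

deuteron

Conserve mass number: A + 13 = 11 + 4, so A = 2.
Conserve atomic number: Z + 7 = 6 + 2, so Z = 1.
A = 2 and Z = 1 is H-2 — a deuteron.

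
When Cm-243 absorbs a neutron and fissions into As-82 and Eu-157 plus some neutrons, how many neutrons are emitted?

Conserve mass number: 244 = 82 + 157 + k, so k = 244 − 239 = 5.
Check atomic number: 96 = 33 + 63 + 0 = 96. ✓

5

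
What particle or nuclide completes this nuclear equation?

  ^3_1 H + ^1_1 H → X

Conserve mass number: 3 + 1 = A, so A = 4.
Conserve atomic number: 1 + 1 = Z, so Z = 2.
A = 4 and Z = 2 is ^4_2 He — an alpha particle.

He-4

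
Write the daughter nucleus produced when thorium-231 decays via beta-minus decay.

Beta-minus decay: mass number changes by +0, atomic number by +1.
A: 231 = 231; Z: 90 + 1 = 91.
Z = 91 is protactinium, so the daughter is protactinium-231.

Pa-231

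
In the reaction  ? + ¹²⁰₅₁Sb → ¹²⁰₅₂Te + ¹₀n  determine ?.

Conserve mass number: A + 120 = 120 + 1, so A = 1.
Conserve atomic number: Z + 51 = 52 + 0, so Z = 1.
A = 1 and Z = 1 is ¹₁H — a proton.

proton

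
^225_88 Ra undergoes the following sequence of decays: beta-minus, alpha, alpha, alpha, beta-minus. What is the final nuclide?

Po-213

Start: (A, Z) = (225, 88).
After β⁻: (225, 89).
After α: (221, 87).
After α: (217, 85).
After α: (213, 83).
After β⁻: (213, 84).
Z = 84 is polonium.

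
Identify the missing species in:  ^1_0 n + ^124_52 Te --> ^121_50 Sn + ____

Conserve mass number: 1 + 124 = 121 + A, so A = 4.
Conserve atomic number: 0 + 52 = 50 + Z, so Z = 2.
A = 4 and Z = 2 is ^4_2 He — an alpha particle.

alpha particle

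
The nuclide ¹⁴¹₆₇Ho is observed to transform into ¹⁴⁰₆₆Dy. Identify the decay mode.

ΔA = 140 − 141 = -1; ΔZ = 66 − 67 = -1.
A drops by 1 and Z drops by 1 — a proton was emitted.

proton emission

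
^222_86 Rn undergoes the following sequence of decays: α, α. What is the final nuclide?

Pb-214

Start: (A, Z) = (222, 86).
After α: (218, 84).
After α: (214, 82).
Z = 82 is lead.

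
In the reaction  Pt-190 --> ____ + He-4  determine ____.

Conserve mass number: 190 = A + 4, so A = 186.
Conserve atomic number: 78 = Z + 2, so Z = 76.
Z = 76 is osmium, so the species is Os-186.

Os-186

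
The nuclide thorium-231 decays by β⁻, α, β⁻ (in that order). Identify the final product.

Start: (A, Z) = (231, 90).
After β⁻: (231, 91).
After α: (227, 89).
After β⁻: (227, 90).
Z = 90 is thorium.

Th-227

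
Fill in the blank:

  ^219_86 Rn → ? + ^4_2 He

Po-215

Conserve mass number: 219 = A + 4, so A = 215.
Conserve atomic number: 86 = Z + 2, so Z = 84.
Z = 84 is polonium, so the species is ^215_84 Po.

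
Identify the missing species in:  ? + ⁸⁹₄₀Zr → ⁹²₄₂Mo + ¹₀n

Conserve mass number: A + 89 = 92 + 1, so A = 4.
Conserve atomic number: Z + 40 = 42 + 0, so Z = 2.
A = 4 and Z = 2 is ⁴₂He — an alpha particle.

alpha particle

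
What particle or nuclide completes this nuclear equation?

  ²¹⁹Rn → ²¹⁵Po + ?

Conserve mass number: 219 = 215 + A, so A = 4.
Conserve atomic number: 86 = 84 + Z, so Z = 2.
A = 4 and Z = 2 is ⁴He — an alpha particle.

alpha particle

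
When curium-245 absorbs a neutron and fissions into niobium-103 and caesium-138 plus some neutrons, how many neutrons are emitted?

Conserve mass number: 246 = 103 + 138 + k, so k = 246 − 241 = 5.
Check atomic number: 96 = 41 + 55 + 0 = 96. ✓

5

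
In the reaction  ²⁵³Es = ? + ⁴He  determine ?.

Bk-249

Conserve mass number: 253 = A + 4, so A = 249.
Conserve atomic number: 99 = Z + 2, so Z = 97.
Z = 97 is berkelium, so the species is ²⁴⁹Bk.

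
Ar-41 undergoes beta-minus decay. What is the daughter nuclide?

K-41

Beta-minus decay: mass number changes by +0, atomic number by +1.
A: 41 = 41; Z: 18 + 1 = 19.
Z = 19 is potassium, so the daughter is K-41.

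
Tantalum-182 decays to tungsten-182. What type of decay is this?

ΔA = 182 − 182 = 0; ΔZ = 74 − 73 = +1.
A is unchanged and Z rises by 1 — a neutron has become a proton (β⁻ decay).

beta-minus decay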